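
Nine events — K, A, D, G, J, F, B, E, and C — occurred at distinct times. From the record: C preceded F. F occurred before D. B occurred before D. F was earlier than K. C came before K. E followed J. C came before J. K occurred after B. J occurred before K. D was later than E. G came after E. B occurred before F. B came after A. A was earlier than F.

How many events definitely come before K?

Directly stated before K: B, C, F, and J.
A reaches K via A → B → K.
That's A, B, C, F, and J — 5 in all.

5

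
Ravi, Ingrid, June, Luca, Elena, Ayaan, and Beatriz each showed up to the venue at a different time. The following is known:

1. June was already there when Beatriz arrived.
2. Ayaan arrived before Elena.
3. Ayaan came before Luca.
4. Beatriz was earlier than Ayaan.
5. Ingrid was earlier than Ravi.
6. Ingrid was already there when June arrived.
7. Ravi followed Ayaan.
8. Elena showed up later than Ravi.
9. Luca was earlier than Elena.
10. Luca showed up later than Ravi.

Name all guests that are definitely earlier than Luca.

Ayaan, Beatriz, Ingrid, June, Ravi

Directly stated before Luca: Ayaan and Ravi.
Beatriz reaches Luca via Beatriz → Ayaan → Luca.
Ingrid reaches Luca via Ingrid → Ravi → Luca.
June reaches Luca via June → Beatriz → Ayaan → Luca.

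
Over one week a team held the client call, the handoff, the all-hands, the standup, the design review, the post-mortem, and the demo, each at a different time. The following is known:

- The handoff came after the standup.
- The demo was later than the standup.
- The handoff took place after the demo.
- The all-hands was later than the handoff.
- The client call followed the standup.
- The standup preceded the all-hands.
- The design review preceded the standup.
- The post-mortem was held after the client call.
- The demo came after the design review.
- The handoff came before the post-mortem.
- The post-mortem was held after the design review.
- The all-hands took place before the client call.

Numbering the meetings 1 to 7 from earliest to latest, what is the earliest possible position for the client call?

6

The all-hands, the demo, the design review, the handoff, and the standup must all come before the client call — 5 forced predecessors.
Nothing else is forced ahead of the client call, so its earliest slot is position 5 + 1 = 6.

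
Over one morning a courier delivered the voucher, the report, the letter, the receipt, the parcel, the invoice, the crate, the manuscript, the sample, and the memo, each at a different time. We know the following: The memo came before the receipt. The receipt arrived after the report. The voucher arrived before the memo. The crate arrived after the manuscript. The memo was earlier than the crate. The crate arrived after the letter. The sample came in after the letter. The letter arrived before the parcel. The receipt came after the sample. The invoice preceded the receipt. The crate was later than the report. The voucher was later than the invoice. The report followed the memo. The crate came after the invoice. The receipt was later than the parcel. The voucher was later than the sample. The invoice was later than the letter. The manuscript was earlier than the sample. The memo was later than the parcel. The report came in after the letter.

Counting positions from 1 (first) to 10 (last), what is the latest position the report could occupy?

8

The report must come before the crate and the receipt — 2 items forced after it.
Everything else can be placed before the report in some valid order, so the report can sit as late as position 10 − 2 = 8.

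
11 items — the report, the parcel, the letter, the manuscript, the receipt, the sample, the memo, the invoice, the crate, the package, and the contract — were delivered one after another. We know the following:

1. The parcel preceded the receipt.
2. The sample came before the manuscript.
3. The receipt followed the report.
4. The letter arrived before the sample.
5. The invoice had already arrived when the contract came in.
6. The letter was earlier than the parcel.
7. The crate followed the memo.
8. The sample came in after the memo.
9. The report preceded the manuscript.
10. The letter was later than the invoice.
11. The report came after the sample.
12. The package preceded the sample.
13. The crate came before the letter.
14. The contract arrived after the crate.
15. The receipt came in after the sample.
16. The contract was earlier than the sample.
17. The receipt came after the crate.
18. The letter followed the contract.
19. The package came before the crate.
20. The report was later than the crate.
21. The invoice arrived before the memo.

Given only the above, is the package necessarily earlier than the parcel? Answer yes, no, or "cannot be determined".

Chain the constraints: the package → the crate → the letter → the parcel. Each link is directly stated, so the package comes before the parcel.

yes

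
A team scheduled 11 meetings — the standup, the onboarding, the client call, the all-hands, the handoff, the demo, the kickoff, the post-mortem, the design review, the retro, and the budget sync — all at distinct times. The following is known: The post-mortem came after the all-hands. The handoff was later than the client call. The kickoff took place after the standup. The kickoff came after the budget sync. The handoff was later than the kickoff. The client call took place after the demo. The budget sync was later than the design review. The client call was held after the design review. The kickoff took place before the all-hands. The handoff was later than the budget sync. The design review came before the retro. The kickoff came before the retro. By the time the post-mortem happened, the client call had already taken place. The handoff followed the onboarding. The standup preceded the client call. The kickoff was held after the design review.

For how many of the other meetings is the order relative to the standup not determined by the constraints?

4

Forced after the standup: the all-hands, the client call, the handoff, the kickoff, the post-mortem, and the retro.
That leaves the budget sync, the demo, the design review, and the onboarding with no forced order relative to the standup — 4.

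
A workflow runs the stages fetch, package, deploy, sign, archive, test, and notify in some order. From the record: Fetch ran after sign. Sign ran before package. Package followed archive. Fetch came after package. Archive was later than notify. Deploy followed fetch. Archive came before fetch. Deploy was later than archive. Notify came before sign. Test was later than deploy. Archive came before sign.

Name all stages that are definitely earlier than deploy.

Directly stated before deploy: archive and fetch.
Notify reaches deploy via notify → archive → deploy.
Package reaches deploy via package → fetch → deploy.
Sign reaches deploy via sign → fetch → deploy.
No chain forces test ahead of deploy.

archive, fetch, notify, package, sign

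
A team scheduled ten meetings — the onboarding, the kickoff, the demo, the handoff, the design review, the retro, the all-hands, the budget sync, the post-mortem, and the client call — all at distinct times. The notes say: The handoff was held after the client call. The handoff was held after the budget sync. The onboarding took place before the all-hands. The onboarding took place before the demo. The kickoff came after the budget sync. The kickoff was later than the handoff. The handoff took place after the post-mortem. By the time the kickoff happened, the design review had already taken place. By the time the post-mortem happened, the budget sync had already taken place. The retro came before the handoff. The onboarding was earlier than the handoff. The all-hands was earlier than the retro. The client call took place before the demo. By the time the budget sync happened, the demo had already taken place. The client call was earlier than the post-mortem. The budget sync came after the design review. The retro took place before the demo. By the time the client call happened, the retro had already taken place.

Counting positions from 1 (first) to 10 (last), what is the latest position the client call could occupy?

The client call must come before the budget sync, the demo, the handoff, the kickoff, and the post-mortem — 5 meetings forced after it.
Everything else can be placed before the client call in some valid order, so the client call can sit as late as position 10 − 5 = 5.

5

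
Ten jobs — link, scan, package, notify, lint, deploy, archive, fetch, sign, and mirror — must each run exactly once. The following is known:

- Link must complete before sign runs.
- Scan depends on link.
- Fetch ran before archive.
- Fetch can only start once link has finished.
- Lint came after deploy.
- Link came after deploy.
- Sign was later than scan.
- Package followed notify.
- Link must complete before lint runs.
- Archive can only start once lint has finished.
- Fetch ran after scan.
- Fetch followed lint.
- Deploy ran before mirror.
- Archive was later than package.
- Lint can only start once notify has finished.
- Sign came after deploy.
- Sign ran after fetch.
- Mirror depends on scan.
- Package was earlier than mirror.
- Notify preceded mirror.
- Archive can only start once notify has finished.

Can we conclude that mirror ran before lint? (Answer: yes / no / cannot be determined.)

No chain of stated constraints runs from mirror to lint, and none runs from lint to mirror either.
So the relative order of mirror and lint is not fixed by the given facts.

cannot be determined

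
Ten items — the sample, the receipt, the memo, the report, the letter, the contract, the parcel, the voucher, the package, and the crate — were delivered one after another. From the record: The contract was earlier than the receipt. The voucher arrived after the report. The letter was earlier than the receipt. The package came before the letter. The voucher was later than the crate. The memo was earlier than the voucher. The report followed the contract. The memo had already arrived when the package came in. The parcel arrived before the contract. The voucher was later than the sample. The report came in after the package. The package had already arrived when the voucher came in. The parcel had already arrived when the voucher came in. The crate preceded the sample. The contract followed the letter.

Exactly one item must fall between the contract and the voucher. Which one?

Tracing the constraints gives the contract → the report → the voucher, so the report sits after the contract and before the voucher.
No other item is forced both after the contract and before the voucher.

the report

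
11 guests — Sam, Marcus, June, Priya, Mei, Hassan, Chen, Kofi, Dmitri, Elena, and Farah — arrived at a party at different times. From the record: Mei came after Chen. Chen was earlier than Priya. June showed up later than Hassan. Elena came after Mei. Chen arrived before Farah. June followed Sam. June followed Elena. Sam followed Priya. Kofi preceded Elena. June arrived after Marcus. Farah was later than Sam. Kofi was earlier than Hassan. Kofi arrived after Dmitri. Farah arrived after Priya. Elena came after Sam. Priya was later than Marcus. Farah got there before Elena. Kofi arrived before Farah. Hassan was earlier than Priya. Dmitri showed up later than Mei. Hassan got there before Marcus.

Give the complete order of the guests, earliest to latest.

The constraints fix every adjacent pair, so only one ordering works:
Chen → Mei → Dmitri → Kofi → Hassan → Marcus → Priya → Sam → Farah → Elena → June.

Chen, Mei, Dmitri, Kofi, Hassan, Marcus, Priya, Sam, Farah, Elena, June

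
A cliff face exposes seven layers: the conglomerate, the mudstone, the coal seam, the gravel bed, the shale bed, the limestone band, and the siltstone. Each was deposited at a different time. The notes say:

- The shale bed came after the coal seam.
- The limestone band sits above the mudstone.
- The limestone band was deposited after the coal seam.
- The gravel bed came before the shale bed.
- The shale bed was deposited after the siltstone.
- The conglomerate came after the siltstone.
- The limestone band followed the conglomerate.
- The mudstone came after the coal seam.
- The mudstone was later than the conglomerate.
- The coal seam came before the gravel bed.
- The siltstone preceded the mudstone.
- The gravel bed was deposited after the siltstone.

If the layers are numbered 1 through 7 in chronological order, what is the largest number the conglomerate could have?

The conglomerate must come before the limestone band and the mudstone — 2 layers forced after it.
Everything else can be placed before the conglomerate in some valid order, so the conglomerate can sit as late as position 7 − 2 = 5.

5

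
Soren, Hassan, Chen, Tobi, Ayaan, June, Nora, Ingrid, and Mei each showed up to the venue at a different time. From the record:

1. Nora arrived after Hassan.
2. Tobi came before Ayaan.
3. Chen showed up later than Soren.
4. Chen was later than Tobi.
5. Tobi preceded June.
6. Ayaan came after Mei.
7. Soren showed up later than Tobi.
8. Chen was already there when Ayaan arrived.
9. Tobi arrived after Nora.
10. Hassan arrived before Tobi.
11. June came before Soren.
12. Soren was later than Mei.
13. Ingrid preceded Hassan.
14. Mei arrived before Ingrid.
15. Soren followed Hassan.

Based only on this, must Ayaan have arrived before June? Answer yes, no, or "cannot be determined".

no

Tracing the constraints gives June → Soren → Chen → Ayaan, so June must come before Ayaan.
That means Ayaan cannot be before June.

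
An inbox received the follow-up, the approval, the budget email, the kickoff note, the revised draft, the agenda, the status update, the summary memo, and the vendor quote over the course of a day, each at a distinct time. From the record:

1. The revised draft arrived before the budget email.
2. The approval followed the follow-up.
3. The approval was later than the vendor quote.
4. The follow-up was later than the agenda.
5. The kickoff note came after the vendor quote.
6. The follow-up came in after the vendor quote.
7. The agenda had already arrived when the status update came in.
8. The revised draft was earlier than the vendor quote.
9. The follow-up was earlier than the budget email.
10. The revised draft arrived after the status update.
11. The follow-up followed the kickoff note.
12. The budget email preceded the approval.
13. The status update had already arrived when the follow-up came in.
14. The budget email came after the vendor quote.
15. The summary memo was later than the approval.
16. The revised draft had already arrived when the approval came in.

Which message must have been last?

Every other message has a chain of constraints placing it before the summary memo, so the summary memo is last.

the summary memo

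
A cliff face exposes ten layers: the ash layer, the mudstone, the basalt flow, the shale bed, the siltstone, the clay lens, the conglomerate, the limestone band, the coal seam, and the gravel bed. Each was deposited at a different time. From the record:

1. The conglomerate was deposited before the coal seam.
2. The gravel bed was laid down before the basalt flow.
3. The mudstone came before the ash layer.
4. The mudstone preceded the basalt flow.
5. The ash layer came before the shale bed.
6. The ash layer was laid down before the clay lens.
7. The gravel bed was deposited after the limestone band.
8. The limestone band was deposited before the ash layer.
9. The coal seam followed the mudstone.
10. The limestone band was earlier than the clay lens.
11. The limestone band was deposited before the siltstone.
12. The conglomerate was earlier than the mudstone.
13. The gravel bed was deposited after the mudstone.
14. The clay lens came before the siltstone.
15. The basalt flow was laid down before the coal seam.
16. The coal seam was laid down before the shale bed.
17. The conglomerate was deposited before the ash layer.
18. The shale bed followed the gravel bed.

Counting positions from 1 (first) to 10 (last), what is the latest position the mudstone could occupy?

The mudstone must come before the ash layer, the basalt flow, the clay lens, the coal seam, the gravel bed, the shale bed, and the siltstone — 7 layers forced after it.
Everything else can be placed before the mudstone in some valid order, so the mudstone can sit as late as position 10 − 7 = 3.

3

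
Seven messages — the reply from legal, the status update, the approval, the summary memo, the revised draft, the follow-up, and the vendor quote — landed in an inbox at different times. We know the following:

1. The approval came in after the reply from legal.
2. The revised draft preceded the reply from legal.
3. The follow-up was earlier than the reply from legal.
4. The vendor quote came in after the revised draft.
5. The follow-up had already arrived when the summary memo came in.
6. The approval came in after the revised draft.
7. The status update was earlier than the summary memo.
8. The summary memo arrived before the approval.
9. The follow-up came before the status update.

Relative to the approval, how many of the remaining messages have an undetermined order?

Forced before the approval: the follow-up, the reply from legal, the revised draft, the status update, and the summary memo.
That leaves the vendor quote with no forced order relative to the approval — 1.

1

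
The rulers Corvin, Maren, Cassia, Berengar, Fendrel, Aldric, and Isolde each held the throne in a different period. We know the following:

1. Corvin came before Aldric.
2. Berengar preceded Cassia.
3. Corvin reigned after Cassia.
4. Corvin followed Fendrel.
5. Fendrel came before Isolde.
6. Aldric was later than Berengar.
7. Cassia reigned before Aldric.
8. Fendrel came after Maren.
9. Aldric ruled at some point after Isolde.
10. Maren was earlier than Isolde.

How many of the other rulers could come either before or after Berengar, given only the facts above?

3

Forced after Berengar: Aldric, Cassia, and Corvin.
That leaves Fendrel, Isolde, and Maren with no forced order relative to Berengar — 3.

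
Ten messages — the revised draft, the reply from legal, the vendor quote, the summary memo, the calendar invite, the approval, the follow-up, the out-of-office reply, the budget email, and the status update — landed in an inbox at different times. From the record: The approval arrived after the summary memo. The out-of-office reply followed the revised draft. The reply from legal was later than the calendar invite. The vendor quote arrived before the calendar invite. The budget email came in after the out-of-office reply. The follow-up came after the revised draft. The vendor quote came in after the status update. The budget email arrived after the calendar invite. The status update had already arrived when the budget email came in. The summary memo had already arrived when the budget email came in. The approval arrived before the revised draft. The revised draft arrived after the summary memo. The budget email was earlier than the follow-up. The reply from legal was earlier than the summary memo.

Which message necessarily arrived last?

the follow-up

Every other message has a chain of constraints placing it before the follow-up, so the follow-up is last.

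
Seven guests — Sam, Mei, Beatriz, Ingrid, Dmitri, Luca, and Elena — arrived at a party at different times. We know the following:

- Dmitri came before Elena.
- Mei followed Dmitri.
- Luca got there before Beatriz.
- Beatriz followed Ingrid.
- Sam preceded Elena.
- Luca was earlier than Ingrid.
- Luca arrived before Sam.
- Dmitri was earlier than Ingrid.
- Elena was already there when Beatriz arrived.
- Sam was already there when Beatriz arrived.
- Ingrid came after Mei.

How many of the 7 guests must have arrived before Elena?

3

Directly stated before Elena: Dmitri and Sam.
Luca reaches Elena via Luca → Sam → Elena.
No chain forces Beatriz (or any of the others) ahead of Elena.
That's Dmitri, Luca, and Sam — 3 in all.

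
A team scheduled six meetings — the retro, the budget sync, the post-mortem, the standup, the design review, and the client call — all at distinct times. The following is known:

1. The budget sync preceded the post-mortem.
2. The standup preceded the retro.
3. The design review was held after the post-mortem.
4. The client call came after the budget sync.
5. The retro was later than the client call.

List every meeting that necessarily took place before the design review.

Directly stated before the design review: the post-mortem.
The budget sync reaches the design review via the budget sync → the post-mortem → the design review.

the budget sync, the post-mortem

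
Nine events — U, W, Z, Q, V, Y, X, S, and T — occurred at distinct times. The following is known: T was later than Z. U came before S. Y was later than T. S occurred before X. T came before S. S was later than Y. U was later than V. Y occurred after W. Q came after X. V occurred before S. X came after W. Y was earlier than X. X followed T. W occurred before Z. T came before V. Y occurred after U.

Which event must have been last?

Q

Every other event has a chain of constraints placing it before Q, so Q is last.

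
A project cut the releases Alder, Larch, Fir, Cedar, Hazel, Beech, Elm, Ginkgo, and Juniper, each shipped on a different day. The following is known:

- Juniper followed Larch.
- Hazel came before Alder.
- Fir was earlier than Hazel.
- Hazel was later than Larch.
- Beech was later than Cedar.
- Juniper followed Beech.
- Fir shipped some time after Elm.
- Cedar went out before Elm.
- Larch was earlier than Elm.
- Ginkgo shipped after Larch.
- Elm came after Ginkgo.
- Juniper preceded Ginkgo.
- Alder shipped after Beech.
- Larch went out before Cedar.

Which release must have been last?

Every other release has a chain of constraints placing it before Alder, so Alder is last.

Alder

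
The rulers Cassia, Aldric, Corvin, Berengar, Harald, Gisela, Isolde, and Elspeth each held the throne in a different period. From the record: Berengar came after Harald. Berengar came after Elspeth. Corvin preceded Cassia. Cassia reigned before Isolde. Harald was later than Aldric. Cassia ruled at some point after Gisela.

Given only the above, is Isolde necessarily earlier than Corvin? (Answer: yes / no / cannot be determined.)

no

Tracing the constraints gives Corvin → Cassia → Isolde, so Corvin must come before Isolde.
That means Isolde cannot be before Corvin.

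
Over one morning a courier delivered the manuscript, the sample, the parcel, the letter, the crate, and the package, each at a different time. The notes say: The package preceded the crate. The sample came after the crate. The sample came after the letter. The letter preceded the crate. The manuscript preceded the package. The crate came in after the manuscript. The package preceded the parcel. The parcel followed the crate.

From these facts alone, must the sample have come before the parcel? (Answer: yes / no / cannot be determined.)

No chain of stated constraints runs from the sample to the parcel, and none runs from the parcel to the sample either.
So the relative order of the sample and the parcel is not fixed by the given facts.

cannot be determined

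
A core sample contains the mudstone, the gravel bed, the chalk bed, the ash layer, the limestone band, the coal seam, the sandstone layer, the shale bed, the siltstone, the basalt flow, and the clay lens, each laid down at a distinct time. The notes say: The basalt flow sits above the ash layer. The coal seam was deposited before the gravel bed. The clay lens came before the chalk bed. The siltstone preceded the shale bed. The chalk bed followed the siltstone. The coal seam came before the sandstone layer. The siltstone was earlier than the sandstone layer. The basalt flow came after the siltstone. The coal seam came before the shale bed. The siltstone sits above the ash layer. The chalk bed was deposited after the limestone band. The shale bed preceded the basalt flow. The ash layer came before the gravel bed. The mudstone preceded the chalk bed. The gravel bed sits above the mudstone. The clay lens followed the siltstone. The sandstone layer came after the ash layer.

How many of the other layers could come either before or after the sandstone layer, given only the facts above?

Forced before the sandstone layer: the ash layer, the coal seam, and the siltstone.
That leaves the basalt flow, the chalk bed, the clay lens, the gravel bed, the limestone band, the mudstone, and the shale bed with no forced order relative to the sandstone layer — 7.

7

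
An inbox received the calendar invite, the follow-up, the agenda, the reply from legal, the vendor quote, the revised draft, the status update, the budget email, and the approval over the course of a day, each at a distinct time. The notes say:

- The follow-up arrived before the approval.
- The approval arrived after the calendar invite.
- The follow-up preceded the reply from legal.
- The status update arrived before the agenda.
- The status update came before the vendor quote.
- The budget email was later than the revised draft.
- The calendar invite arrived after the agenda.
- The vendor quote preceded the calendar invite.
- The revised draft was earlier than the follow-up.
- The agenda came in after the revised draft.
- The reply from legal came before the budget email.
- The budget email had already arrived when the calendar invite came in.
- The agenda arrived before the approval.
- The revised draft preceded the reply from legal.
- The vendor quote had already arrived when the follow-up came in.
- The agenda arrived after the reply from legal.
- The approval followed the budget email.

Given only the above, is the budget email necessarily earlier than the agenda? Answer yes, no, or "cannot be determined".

cannot be determined

No chain of stated constraints runs from the budget email to the agenda, and none runs from the agenda to the budget email either.
So the relative order of the budget email and the agenda is not fixed by the given facts.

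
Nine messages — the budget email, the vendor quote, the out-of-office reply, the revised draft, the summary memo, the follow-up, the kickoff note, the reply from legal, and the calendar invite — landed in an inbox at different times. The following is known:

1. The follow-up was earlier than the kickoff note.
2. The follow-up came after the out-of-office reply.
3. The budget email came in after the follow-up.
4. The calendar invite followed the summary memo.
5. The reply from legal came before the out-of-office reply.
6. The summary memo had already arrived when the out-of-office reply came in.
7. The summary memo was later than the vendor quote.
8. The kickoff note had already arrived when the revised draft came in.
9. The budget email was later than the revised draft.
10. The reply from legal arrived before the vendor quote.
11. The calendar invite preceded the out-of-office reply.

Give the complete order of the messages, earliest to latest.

the reply from legal, the vendor quote, the summary memo, the calendar invite, the out-of-office reply, the follow-up, the kickoff note, the revised draft, the budget email

The constraints fix every adjacent pair, so only one ordering works:
the reply from legal → the vendor quote → the summary memo → the calendar invite → the out-of-office reply → the follow-up → the kickoff note → the revised draft → the budget email.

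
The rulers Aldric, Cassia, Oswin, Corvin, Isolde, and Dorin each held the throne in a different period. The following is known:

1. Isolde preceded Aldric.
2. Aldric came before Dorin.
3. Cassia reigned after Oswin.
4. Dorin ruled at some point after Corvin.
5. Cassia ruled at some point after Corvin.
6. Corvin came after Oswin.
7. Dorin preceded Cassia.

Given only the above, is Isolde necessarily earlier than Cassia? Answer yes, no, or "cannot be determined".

yes

Chain the constraints: Isolde → Aldric → Dorin → Cassia. Each link is directly stated, so Isolde comes before Cassia.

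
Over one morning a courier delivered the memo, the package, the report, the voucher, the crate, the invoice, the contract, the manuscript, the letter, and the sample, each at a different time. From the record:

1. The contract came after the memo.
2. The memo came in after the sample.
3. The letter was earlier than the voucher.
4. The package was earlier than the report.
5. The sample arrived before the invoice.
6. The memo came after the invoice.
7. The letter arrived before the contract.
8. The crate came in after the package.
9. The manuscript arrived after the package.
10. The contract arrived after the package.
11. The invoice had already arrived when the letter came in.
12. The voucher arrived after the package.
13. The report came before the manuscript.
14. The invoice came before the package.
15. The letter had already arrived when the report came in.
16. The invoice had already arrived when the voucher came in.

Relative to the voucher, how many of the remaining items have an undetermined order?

5

Forced before the voucher: the invoice, the letter, the package, and the sample.
That leaves the contract, the crate, the manuscript, the memo, and the report with no forced order relative to the voucher — 5.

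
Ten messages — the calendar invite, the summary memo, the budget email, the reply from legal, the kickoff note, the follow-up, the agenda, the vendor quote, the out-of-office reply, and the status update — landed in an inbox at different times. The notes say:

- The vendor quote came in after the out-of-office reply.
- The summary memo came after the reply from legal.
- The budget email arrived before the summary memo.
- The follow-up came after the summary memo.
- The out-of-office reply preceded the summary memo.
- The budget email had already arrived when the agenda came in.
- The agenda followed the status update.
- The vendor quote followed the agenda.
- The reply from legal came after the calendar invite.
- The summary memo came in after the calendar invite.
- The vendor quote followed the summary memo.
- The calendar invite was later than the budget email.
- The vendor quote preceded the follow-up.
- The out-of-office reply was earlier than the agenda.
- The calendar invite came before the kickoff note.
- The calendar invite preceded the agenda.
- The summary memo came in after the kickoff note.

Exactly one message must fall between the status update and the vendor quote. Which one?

the agenda

Tracing the constraints gives the status update → the agenda → the vendor quote, so the agenda sits after the status update and before the vendor quote.
No other message is forced both after the status update and before the vendor quote.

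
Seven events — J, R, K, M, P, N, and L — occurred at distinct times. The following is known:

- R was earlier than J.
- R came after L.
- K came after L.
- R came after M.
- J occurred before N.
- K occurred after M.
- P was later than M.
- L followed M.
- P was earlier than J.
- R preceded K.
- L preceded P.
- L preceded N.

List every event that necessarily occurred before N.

Directly stated before N: J and L.
M reaches N via M → L → N.
P reaches N via P → J → N.
R reaches N via R → J → N.
No chain forces K ahead of N.

J, L, M, P, R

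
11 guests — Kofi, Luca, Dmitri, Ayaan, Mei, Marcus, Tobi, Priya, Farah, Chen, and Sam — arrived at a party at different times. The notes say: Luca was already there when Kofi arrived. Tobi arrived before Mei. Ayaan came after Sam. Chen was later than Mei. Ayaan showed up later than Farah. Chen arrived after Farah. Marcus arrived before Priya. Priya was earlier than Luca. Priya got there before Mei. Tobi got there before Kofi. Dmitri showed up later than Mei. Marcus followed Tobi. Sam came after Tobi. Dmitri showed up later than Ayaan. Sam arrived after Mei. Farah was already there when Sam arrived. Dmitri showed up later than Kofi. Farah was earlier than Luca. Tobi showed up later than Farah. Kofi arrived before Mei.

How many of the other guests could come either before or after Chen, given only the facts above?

Forced before Chen: Farah, Kofi, Luca, Marcus, Mei, Priya, and Tobi.
That leaves Ayaan, Dmitri, and Sam with no forced order relative to Chen — 3.

3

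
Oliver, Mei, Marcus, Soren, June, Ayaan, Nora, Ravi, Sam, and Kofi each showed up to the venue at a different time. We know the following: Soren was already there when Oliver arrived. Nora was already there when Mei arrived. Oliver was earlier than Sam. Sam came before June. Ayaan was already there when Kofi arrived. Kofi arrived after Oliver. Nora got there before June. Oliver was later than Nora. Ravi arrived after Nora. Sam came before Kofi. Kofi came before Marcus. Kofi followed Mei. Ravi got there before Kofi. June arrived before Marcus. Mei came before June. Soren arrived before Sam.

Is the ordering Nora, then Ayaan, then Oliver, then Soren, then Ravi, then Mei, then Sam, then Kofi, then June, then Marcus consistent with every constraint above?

The constraints require Soren before Oliver, but in the proposed sequence Oliver appears ahead of Soren. That one violation is enough.

no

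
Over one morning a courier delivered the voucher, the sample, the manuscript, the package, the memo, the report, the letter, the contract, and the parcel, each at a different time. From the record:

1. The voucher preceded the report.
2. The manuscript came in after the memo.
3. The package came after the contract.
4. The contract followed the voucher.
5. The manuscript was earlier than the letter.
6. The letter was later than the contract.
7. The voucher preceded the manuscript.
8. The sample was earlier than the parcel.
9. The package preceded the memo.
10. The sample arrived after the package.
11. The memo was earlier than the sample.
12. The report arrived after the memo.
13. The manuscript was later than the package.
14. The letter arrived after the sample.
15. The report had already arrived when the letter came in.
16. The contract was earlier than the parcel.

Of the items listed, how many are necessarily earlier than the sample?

4

Directly stated before the sample: the memo and the package.
The contract reaches the sample via the contract → the package → the sample.
The voucher reaches the sample via the voucher → the contract → the package → the sample.
No chain forces the parcel (or any of the others) ahead of the sample.
That's the contract, the memo, the package, and the voucher — 4 in all.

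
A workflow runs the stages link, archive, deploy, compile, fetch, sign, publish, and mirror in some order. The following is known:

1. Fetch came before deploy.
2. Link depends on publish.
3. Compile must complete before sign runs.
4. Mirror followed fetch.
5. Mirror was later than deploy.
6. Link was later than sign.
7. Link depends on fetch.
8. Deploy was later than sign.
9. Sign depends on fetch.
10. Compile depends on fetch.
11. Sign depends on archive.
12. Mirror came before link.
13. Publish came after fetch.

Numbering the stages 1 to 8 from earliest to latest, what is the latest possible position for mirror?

Mirror must come before link — 1 stage forced after it.
Everything else can be placed before mirror in some valid order, so mirror can sit as late as position 8 − 1 = 7.

7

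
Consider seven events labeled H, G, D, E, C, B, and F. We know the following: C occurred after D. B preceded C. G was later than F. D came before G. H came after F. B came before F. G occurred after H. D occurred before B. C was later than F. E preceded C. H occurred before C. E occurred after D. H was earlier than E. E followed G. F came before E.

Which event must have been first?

D

D has a chain of constraints placing it before every other event, so D must be first.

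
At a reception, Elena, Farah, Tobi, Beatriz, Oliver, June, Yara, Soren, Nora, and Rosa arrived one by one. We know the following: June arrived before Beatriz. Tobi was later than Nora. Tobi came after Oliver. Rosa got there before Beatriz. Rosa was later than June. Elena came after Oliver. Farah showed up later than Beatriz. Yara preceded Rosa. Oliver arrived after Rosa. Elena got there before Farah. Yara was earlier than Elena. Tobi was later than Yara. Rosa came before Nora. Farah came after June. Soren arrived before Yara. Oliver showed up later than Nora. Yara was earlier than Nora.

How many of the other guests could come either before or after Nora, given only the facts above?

Forced before Nora: June, Rosa, Soren, and Yara; forced after Nora: Elena, Farah, Oliver, and Tobi.
That leaves Beatriz with no forced order relative to Nora — 1.

1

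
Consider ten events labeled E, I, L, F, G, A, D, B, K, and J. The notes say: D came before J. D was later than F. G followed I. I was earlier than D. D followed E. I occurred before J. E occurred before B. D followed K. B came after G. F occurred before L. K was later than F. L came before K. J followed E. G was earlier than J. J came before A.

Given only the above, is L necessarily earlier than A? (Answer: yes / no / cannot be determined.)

Chain the constraints: L → K → D → J → A. Each link is directly stated, so L comes before A.

yes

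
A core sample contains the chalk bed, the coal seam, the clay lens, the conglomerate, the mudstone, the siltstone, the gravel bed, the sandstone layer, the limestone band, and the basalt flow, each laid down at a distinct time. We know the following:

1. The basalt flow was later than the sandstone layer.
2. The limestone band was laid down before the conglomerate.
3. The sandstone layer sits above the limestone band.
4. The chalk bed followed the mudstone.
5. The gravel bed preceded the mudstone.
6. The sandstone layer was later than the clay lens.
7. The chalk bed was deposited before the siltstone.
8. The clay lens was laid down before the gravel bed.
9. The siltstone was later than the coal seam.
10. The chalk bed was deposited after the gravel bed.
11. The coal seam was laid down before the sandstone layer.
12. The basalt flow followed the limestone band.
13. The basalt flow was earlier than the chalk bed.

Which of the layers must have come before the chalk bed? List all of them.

Directly stated before the chalk bed: the basalt flow, the gravel bed, and the mudstone.
The clay lens reaches the chalk bed via the clay lens → the gravel bed → the chalk bed.
The coal seam reaches the chalk bed via the coal seam → the sandstone layer → the basalt flow → the chalk bed.
The limestone band reaches the chalk bed via the limestone band → the basalt flow → the chalk bed.
Likewise the sandstone layer reaches the chalk bed by chaining the stated constraints.

the basalt flow, the clay lens, the coal seam, the gravel bed, the limestone band, the mudstone, the sandstone layer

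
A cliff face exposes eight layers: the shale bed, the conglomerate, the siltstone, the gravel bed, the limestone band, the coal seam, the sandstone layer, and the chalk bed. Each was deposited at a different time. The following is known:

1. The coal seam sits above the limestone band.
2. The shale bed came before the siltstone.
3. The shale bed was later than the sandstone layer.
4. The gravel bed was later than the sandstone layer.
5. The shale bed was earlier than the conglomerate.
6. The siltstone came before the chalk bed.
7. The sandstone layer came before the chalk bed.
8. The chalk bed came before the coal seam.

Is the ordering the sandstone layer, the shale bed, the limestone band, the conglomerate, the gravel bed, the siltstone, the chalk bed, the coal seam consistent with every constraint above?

Check each stated constraint against the proposed order — e.g. the limestone band is ahead of the coal seam; the sandstone layer is ahead of the chalk bed. Every pair is in the required order; nothing is violated.

yes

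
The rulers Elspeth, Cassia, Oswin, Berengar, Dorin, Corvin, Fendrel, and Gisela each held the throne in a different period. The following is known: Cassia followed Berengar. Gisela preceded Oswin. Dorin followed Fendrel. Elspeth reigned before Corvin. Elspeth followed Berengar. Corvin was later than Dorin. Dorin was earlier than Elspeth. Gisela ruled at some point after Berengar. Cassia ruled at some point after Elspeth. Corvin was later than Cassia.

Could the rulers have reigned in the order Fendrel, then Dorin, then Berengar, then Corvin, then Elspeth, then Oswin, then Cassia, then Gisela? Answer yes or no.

The constraints require Cassia before Corvin, but in the proposed sequence Corvin appears ahead of Cassia. That one violation is enough.

no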